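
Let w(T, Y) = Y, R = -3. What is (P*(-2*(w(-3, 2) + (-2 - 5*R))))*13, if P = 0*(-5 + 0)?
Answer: 0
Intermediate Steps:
P = 0 (P = 0*(-5) = 0)
(P*(-2*(w(-3, 2) + (-2 - 5*R))))*13 = (0*(-2*(2 + (-2 - 5*(-3)))))*13 = (0*(-2*(2 + (-2 + 15))))*13 = (0*(-2*(2 + 13)))*13 = (0*(-2*15))*13 = (0*(-30))*13 = 0*13 = 0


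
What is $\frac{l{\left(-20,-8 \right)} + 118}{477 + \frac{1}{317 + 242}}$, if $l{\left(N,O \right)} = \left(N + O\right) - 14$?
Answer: $\frac{10621}{66661} \approx 0.15933$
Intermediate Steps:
$l{\left(N,O \right)} = -14 + N + O$
$\frac{l{\left(-20,-8 \right)} + 118}{477 + \frac{1}{317 + 242}} = \frac{\left(-14 - 20 - 8\right) + 118}{477 + \frac{1}{317 + 242}} = \frac{-42 + 118}{477 + \frac{1}{559}} = \frac{76}{477 + \frac{1}{559}} = \frac{76}{\frac{266644}{559}} = 76 \cdot \frac{559}{266644} = \frac{10621}{66661}$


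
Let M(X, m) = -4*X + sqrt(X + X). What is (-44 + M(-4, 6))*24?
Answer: -672 + 48*I*sqrt(2) ≈ -672.0 + 67.882*I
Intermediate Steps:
M(X, m) = -4*X + sqrt(2)*sqrt(X) (M(X, m) = -4*X + sqrt(2*X) = -4*X + sqrt(2)*sqrt(X))
(-44 + M(-4, 6))*24 = (-44 + (-4*(-4) + sqrt(2)*sqrt(-4)))*24 = (-44 + (16 + sqrt(2)*(2*I)))*24 = (-44 + (16 + 2*I*sqrt(2)))*24 = (-28 + 2*I*sqrt(2))*24 = -672 + 48*I*sqrt(2)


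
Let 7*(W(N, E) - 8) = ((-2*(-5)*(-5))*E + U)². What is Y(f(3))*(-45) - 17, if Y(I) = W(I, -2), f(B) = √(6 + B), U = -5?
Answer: -408764/7 ≈ -58395.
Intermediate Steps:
W(N, E) = 8 + (-5 - 50*E)²/7 (W(N, E) = 8 + ((-2*(-5)*(-5))*E - 5)²/7 = 8 + ((10*(-5))*E - 5)²/7 = 8 + (-50*E - 5)²/7 = 8 + (-5 - 50*E)²/7)
Y(I) = 9081/7 (Y(I) = 8 + 25*(1 + 10*(-2))²/7 = 8 + 25*(1 - 20)²/7 = 8 + (25/7)*(-19)² = 8 + (25/7)*361 = 8 + 9025/7 = 9081/7)
Y(f(3))*(-45) - 17 = (9081/7)*(-45) - 17 = -408645/7 - 17 = -408764/7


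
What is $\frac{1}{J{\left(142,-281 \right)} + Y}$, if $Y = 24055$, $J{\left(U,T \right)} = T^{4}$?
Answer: $\frac{1}{6234863576} \approx 1.6039 \cdot 10^{-10}$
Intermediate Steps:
$\frac{1}{J{\left(142,-281 \right)} + Y} = \frac{1}{\left(-281\right)^{4} + 24055} = \frac{1}{6234839521 + 24055} = \frac{1}{6234863576}$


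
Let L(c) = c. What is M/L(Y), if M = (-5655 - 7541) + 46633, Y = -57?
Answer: -33437/57 ≈ -586.61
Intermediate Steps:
M = 33437 (M = -13196 + 46633 = 33437)
M/L(Y) = 33437/(-57) = 33437*(-1/57) = -33437/57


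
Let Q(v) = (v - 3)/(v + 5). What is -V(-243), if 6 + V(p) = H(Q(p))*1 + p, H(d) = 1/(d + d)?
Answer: 61135/246 ≈ 248.52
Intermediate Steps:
Q(v) = (-3 + v)/(5 + v)
H(d) = 1/(2*d)
V(p) = -6 + p + (5 + p)/(2*(-3 + p)) (V(p) = -6 + ((1/(2*(((-3 + p)/(5 + p)))))*1 + p) = -6 + ((((5 + p)/(-3 + p))/2)*1 + p) = -6 + (((5 + p)/(2*(-3 + p)))*1 + p) = -6 + ((5 + p)/(2*(-3 + p)) + p) = -6 + (p + (5 + p)/(2*(-3 + p))) = -6 + p + (5 + p)/(2*(-3 + p)))
-V(-243) = -(41 - 17*(-243) + 2*(-243)**2)/(2*(-3 - 243)) = -(41 + 4131 + 2*59049)/(2*(-246)) = -(-1)*(41 + 4131 + 118098)/(2*246) = -(-1)*122270/(2*246) = -1*(-61135/246) = 61135/246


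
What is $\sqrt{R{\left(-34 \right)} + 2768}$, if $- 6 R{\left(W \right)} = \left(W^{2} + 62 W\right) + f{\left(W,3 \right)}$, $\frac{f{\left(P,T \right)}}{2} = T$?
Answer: $\frac{\sqrt{26331}}{3} \approx 54.089$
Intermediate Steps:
$f{\left(P,T \right)} = 2 T$
$R{\left(W \right)} = -1 - \frac{31 W}{3} - \frac{W^{2}}{6}$ ($R{\left(W \right)} = - \frac{\left(W^{2} + 62 W\right) + 2 \cdot 3}{6} = - \frac{\left(W^{2} + 62 W\right) + 6}{6} = - \frac{6 + W^{2} + 62 W}{6} = -1 - \frac{31 W}{3} - \frac{W^{2}}{6}$)
$\sqrt{R{\left(-34 \right)} + 2768} = \sqrt{\left(-1 - - \frac{1054}{3} - \frac{\left(-34\right)^{2}}{6}\right) + 2768} = \sqrt{\left(-1 + \frac{1054}{3} - \frac{578}{3}\right) + 2768} = \sqrt{\frac{473}{3} + 2768} = \sqrt{\frac{8777}{3}} = \frac{\sqrt{26331}}{3}$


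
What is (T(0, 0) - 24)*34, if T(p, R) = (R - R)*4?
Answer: -816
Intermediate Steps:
T(p, R) = 0 (T(p, R) = 0*4 = 0)
(T(0, 0) - 24)*34 = (0 - 24)*34 = -24*34 = -816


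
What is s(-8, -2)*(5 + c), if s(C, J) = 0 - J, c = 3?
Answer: 16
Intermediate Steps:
s(C, J) = -J
s(-8, -2)*(5 + c) = (-1*(-2))*(5 + 3) = 2*8 = 16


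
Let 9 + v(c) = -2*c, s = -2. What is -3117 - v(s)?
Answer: -3112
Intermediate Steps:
v(c) = -9 - 2*c
-3117 - v(s) = -3117 - (-9 - 2*(-2)) = -3117 - (-9 + 4) = -3117 - 1*(-5) = -3117 + 5 = -3112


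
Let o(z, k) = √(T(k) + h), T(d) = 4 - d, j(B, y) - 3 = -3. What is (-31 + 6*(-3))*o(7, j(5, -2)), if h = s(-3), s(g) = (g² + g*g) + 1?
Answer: -49*√23 ≈ -235.00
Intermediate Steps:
s(g) = 1 + 2*g² (s(g) = (g² + g²) + 1 = 2*g² + 1 = 1 + 2*g²)
j(B, y) = 0 (j(B, y) = 3 - 3 = 0)
h = 19 (h = 1 + 2*(-3)² = 1 + 2*9 = 1 + 18 = 19)
o(z, k) = √(23 - k) (o(z, k) = √((4 - k) + 19) = √(23 - k))
(-31 + 6*(-3))*o(7, j(5, -2)) = (-31 + 6*(-3))*√(23 - 1*0) = (-31 - 18)*√(23 + 0) = -49*√23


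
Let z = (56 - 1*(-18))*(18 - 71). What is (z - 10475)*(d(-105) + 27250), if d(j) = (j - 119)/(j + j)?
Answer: -1961668034/5 ≈ -3.9233e+8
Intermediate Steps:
z = -3922 (z = (56 + 18)*(-53) = 74*(-53) = -3922)
d(j) = (-119 + j)/(2*j) (d(j) = (-119 + j)/((2*j)) = (-119 + j)*(1/(2*j)) = (-119 + j)/(2*j))
(z - 10475)*(d(-105) + 27250) = (-3922 - 10475)*((½)*(-119 - 105)/(-105) + 27250) = -14397*((½)*(-1/105)*(-224) + 27250) = -14397*(16/15 + 27250) = -14397*408766/15 = -1961668034/5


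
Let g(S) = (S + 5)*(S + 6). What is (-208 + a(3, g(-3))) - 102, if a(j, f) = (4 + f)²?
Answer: -210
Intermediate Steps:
g(S) = (5 + S)*(6 + S)
(-208 + a(3, g(-3))) - 102 = (-208 + (4 + (30 + (-3)² + 11*(-3)))²) - 102 = (-208 + (4 + (30 + 9 - 33))²) - 102 = (-208 + (4 + 6)²) - 102 = (-208 + 10²) - 102 = (-208 + 100) - 102 = -108 - 102 = -210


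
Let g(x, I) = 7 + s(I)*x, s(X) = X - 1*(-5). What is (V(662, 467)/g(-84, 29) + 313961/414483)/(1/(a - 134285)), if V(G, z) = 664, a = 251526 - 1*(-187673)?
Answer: 62940162593926/393620689 ≈ 1.5990e+5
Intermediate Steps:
s(X) = 5 + X (s(X) = X + 5 = 5 + X)
a = 439199 (a = 251526 + 187673 = 439199)
g(x, I) = 7 + x*(5 + I) (g(x, I) = 7 + (5 + I)*x = 7 + x*(5 + I))
(V(662, 467)/g(-84, 29) + 313961/414483)/(1/(a - 134285)) = (664/(7 - 84*(5 + 29)) + 313961/414483)/(1/(439199 - 134285)) = (664/(7 - 84*34) + 313961*(1/414483))/(1/304914) = (664/(7 - 2856) + 313961/414483)/(1/304914) = (664/(-2849) + 313961/414483)*304914 = (664*(-1/2849) + 313961/414483)*304914 = (-664/2849 + 313961/414483)*304914 = (619258177/1180862067)*304914 = 62940162593926/393620689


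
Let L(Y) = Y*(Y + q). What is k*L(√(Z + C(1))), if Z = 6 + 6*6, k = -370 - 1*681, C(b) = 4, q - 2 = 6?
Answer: -48346 - 8408*√46 ≈ -1.0537e+5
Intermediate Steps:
q = 8 (q = 2 + 6 = 8)
k = -1051 (k = -370 - 681 = -1051)
Z = 42 (Z = 6 + 36 = 42)
L(Y) = Y*(8 + Y) (L(Y) = Y*(Y + 8) = Y*(8 + Y))
k*L(√(Z + C(1))) = -1051*√(42 + 4)*(8 + √(42 + 4)) = -1051*√46*(8 + √46)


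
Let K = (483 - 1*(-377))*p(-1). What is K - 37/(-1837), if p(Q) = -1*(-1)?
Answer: 1579857/1837 ≈ 860.02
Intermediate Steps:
p(Q) = 1
K = 860 (K = (483 - 1*(-377))*1 = (483 + 377)*1 = 860*1 = 860)
K - 37/(-1837) = 860 - 37/(-1837) = 860 - 37*(-1)/1837 = 860 - 1*(-37/1837) = 860 + 37/1837 = 1579857/1837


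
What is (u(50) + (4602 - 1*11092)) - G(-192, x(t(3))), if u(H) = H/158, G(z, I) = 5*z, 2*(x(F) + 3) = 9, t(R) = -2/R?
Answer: -436845/79 ≈ -5529.7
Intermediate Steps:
x(F) = 3/2 (x(F) = -3 + (1/2)*9 = -3 + 9/2 = 3/2)
u(H) = H/158 (u(H) = H*(1/158) = H/158)
(u(50) + (4602 - 1*11092)) - G(-192, x(t(3))) = ((1/158)*50 + (4602 - 1*11092)) - 5*(-192) = (25/79 + (4602 - 11092)) - 1*(-960) = (25/79 - 6490) + 960 = -512685/79 + 960 = -436845/79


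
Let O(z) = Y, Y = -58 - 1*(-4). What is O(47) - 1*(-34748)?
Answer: 34694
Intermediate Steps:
Y = -54 (Y = -58 + 4 = -54)
O(z) = -54
O(47) - 1*(-34748) = -54 - 1*(-34748) = -54 + 34748 = 34694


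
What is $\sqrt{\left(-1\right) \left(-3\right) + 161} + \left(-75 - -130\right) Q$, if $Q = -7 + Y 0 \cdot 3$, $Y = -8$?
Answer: $-385 + 2 \sqrt{41} \approx -372.19$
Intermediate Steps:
$Q = -7$ ($Q = -7 - 8 \cdot 0 \cdot 3 = -7 - 0 = -7 + 0 = -7$)
$\sqrt{\left(-1\right) \left(-3\right) + 161} + \left(-75 - -130\right) Q = \sqrt{\left(-1\right) \left(-3\right) + 161} + \left(-75 - -130\right) \left(-7\right) = \sqrt{3 + 161} + \left(-75 + 130\right) \left(-7\right) = \sqrt{164} + 55 \left(-7\right) = 2 \sqrt{41} - 385 = -385 + 2 \sqrt{41}$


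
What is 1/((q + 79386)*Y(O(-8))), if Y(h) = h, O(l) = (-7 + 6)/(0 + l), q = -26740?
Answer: 4/26323 ≈ 0.00015196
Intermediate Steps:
O(l) = -1/l
1/((q + 79386)*Y(O(-8))) = 1/((-26740 + 79386)*((-1/(-8)))) = 1/(52646*((-1*(-⅛)))) = 1/(52646*(⅛)) = (1/52646)*8 = 4/26323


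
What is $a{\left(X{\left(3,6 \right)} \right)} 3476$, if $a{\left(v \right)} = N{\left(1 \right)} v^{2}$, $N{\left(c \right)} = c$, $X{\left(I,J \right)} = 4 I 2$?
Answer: $2002176$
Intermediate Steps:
$X{\left(I,J \right)} = 8 I$
$a{\left(v \right)} = v^{2}$ ($a{\left(v \right)} = 1 v^{2} = v^{2}$)
$a{\left(X{\left(3,6 \right)} \right)} 3476 = \left(8 \cdot 3\right)^{2} \cdot 3476 = 24^{2} \cdot 3476 = 576 \cdot 3476 = 2002176$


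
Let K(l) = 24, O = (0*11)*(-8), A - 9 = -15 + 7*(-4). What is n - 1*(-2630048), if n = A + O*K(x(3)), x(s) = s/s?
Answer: 2630014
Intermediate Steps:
x(s) = 1
A = -34 (A = 9 + (-15 + 7*(-4)) = 9 + (-15 - 28) = 9 - 43 = -34)
O = 0 (O = 0*(-8) = 0)
n = -34 (n = -34 + 0*24 = -34 + 0 = -34)
n - 1*(-2630048) = -34 - 1*(-2630048) = -34 + 2630048 = 2630014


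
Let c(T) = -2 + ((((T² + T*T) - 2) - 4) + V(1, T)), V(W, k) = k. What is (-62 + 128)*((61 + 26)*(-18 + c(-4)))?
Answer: 11484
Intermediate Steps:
c(T) = -8 + T + 2*T² (c(T) = -2 + ((((T² + T*T) - 2) - 4) + T) = -2 + ((((T² + T²) - 2) - 4) + T) = -2 + (((2*T² - 2) - 4) + T) = -2 + (((-2 + 2*T²) - 4) + T) = -2 + ((-6 + 2*T²) + T) = -2 + (-6 + T + 2*T²) = -8 + T + 2*T²)
(-62 + 128)*((61 + 26)*(-18 + c(-4))) = (-62 + 128)*((61 + 26)*(-18 + (-8 - 4 + 2*(-4)²))) = 66*(87*(-18 + (-8 - 4 + 2*16))) = 66*(87*(-18 + (-8 - 4 + 32))) = 66*(87*(-18 + 20)) = 66*(87*2) = 66*174 = 11484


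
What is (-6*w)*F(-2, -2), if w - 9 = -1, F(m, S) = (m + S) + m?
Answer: 288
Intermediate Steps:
F(m, S) = S + 2*m (F(m, S) = (S + m) + m = S + 2*m)
w = 8 (w = 9 - 1 = 8)
(-6*w)*F(-2, -2) = (-6*8)*(-2 + 2*(-2)) = -48*(-2 - 4) = -48*(-6) = 288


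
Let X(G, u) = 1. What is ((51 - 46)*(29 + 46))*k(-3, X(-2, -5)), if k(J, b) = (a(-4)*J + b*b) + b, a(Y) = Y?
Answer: 5250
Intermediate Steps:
k(J, b) = b + b² - 4*J (k(J, b) = (-4*J + b*b) + b = (-4*J + b²) + b = (b² - 4*J) + b = b + b² - 4*J)
((51 - 46)*(29 + 46))*k(-3, X(-2, -5)) = ((51 - 46)*(29 + 46))*(1 + 1² - 4*(-3)) = (5*75)*(1 + 1 + 12) = 375*14 = 5250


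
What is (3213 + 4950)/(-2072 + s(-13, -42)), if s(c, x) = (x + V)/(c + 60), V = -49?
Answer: -383661/97475 ≈ -3.9360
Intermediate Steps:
s(c, x) = (-49 + x)/(60 + c) (s(c, x) = (x - 49)/(c + 60) = (-49 + x)/(60 + c))
(3213 + 4950)/(-2072 + s(-13, -42)) = (3213 + 4950)/(-2072 + (-49 - 42)/(60 - 13)) = 8163/(-2072 - 91/47) = 8163/(-97475/47) = 8163*(-47/97475) = -383661/97475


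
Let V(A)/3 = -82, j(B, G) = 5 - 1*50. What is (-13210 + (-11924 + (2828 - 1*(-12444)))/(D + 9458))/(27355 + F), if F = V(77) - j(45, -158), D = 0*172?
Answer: -31234208/64205633 ≈ -0.48647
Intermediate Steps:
j(B, G) = -45 (j(B, G) = 5 - 50 = -45)
V(A) = -246 (V(A) = 3*(-82) = -246)
D = 0
F = -201 (F = -246 - 1*(-45) = -246 + 45 = -201)
(-13210 + (-11924 + (2828 - 1*(-12444)))/(D + 9458))/(27355 + F) = (-13210 + (-11924 + (2828 - 1*(-12444)))/(0 + 9458))/(27355 - 201) = (-13210 + (-11924 + (2828 + 12444))/9458)/27154 = (-13210 + (-11924 + 15272)*(1/9458))*(1/27154) = (-13210 + 3348*(1/9458))*(1/27154) = (-13210 + 1674/4729)*(1/27154) = -62468416/4729*1/27154 = -31234208/64205633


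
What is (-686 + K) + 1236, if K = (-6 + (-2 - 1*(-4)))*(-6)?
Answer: 574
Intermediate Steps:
K = 24 (K = (-6 + (-2 + 4))*(-6) = (-6 + 2)*(-6) = -4*(-6) = 24)
(-686 + K) + 1236 = (-686 + 24) + 1236 = -662 + 1236 = 574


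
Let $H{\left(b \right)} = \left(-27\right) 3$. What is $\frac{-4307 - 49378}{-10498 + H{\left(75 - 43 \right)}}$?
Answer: $\frac{53685}{10579} \approx 5.0747$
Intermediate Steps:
$H{\left(b \right)} = -81$
$\frac{-4307 - 49378}{-10498 + H{\left(75 - 43 \right)}} = \frac{-4307 - 49378}{-10498 - 81} = - \frac{53685}{-10579} = \left(-53685\right) \left(- \frac{1}{10579}\right) = \frac{53685}{10579}$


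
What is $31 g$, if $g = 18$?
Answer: $558$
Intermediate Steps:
$31 g = 31 \cdot 18 = 558$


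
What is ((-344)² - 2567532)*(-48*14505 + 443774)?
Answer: 618338717336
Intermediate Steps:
((-344)² - 2567532)*(-48*14505 + 443774) = (118336 - 2567532)*(-696240 + 443774) = -2449196*(-252466) = 618338717336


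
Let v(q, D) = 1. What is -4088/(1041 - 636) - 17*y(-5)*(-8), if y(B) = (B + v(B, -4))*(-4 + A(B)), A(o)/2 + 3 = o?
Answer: 4402312/405 ≈ 10870.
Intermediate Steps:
A(o) = -6 + 2*o
y(B) = (1 + B)*(-10 + 2*B) (y(B) = (B + 1)*(-4 + (-6 + 2*B)) = (1 + B)*(-10 + 2*B))
-4088/(1041 - 636) - 17*y(-5)*(-8) = -4088/(1041 - 636) - 17*(-10 - 2*(-5) + 2*(-5)*(-3 - 5))*(-8) = -4088/405 - 17*(-10 + 10 + 2*(-5)*(-8))*(-8) = -4088*1/405 - 17*(-10 + 10 + 80)*(-8) = -4088/405 - 17*80*(-8) = -4088/405 - 1360*(-8) = -4088/405 + 10880 = 4402312/405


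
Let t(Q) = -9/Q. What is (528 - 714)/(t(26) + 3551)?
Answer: -4836/92317 ≈ -0.052385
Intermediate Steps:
(528 - 714)/(t(26) + 3551) = (528 - 714)/(-9/26 + 3551) = -186/(-9*1/26 + 3551) = -186/(-9/26 + 3551) = -186/92317/26 = -186*26/92317 = -4836/92317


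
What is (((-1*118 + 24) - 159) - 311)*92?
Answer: -51888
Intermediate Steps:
(((-1*118 + 24) - 159) - 311)*92 = (((-118 + 24) - 159) - 311)*92 = ((-94 - 159) - 311)*92 = (-253 - 311)*92 = -564*92 = -51888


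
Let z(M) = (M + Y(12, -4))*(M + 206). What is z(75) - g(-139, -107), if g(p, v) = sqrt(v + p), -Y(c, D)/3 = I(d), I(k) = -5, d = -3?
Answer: 25290 - I*sqrt(246) ≈ 25290.0 - 15.684*I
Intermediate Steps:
Y(c, D) = 15 (Y(c, D) = -3*(-5) = 15)
z(M) = (15 + M)*(206 + M) (z(M) = (M + 15)*(M + 206) = (15 + M)*(206 + M))
g(p, v) = sqrt(p + v)
z(75) - g(-139, -107) = (3090 + 75**2 + 221*75) - sqrt(-139 - 107) = (3090 + 5625 + 16575) - sqrt(-246) = 25290 - I*sqrt(246)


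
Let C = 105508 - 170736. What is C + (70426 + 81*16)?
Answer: 6494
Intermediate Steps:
C = -65228
C + (70426 + 81*16) = -65228 + (70426 + 81*16) = -65228 + (70426 + 1296) = -65228 + 71722 = 6494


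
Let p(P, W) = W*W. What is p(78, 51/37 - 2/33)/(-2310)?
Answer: -2588881/3443842710 ≈ -0.00075174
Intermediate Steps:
p(P, W) = W²
p(78, 51/37 - 2/33)/(-2310) = (51/37 - 2/33)²/(-2310) = (51*(1/37) - 2*1/33)²*(-1/2310) = (51/37 - 2/33)²*(-1/2310) = (1609/1221)²*(-1/2310) = (2588881/1490841)*(-1/2310) = -2588881/3443842710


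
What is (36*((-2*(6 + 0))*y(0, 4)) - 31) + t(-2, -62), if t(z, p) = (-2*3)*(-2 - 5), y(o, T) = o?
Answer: 11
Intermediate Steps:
t(z, p) = 42 (t(z, p) = -6*(-7) = 42)
(36*((-2*(6 + 0))*y(0, 4)) - 31) + t(-2, -62) = (36*(-2*(6 + 0)*0) - 31) + 42 = (36*(-2*6*0) - 31) + 42 = (36*(-12*0) - 31) + 42 = (36*0 - 31) + 42 = (0 - 31) + 42 = -31 + 42 = 11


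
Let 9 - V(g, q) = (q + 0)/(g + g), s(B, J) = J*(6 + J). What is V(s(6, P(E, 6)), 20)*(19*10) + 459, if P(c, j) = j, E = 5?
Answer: 38567/18 ≈ 2142.6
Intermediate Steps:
V(g, q) = 9 - q/(2*g) (V(g, q) = 9 - (q + 0)/(g + g) = 9 - q/(2*g))
V(s(6, P(E, 6)), 20)*(19*10) + 459 = (9 - ½*20/6*(6 + 6))*(19*10) + 459 = (9 - ½*20/6*12)*190 + 459 = (9 - ½*20/72)*190 + 459 = (9 - ½*20*1/72)*190 + 459 = (9 - 5/36)*190 + 459 = (319/36)*190 + 459 = 30305/18 + 459 = 38567/18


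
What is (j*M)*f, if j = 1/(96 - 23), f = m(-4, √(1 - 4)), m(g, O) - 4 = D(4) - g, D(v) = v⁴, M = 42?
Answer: 11088/73 ≈ 151.89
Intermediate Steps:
m(g, O) = 260 - g (m(g, O) = 4 + (4⁴ - g) = 4 + (256 - g) = 260 - g)
f = 264 (f = 260 - 1*(-4) = 260 + 4 = 264)
j = 1/73 ≈ 0.013699
(j*M)*f = ((1/73)*42)*264 = (42/73)*264 = 11088/73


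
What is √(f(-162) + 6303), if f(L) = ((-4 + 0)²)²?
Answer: √6559 ≈ 80.988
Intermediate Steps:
f(L) = 256 (f(L) = ((-4)²)² = 16² = 256)
√(f(-162) + 6303) = √(256 + 6303) = √6559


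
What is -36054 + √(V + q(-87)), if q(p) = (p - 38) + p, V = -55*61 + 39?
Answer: -36054 + 42*I*√2 ≈ -36054.0 + 59.397*I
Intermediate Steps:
V = -3316 (V = -3355 + 39 = -3316)
q(p) = -38 + 2*p (q(p) = (-38 + p) + p = -38 + 2*p)
-36054 + √(V + q(-87)) = -36054 + √(-3316 + (-38 + 2*(-87))) = -36054 + √(-3316 + (-38 - 174)) = -36054 + √(-3316 - 212) = -36054 + √(-3528) = -36054 + 42*I*√2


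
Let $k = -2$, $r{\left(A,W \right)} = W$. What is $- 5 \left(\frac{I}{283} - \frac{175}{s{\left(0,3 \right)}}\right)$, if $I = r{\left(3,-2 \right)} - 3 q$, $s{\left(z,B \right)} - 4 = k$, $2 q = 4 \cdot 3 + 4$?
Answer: $\frac{247885}{566} \approx 437.96$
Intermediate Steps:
$q = 8$ ($q = \frac{4 \cdot 3 + 4}{2} = \frac{12 + 4}{2} = \frac{1}{2} \cdot 16 = 8$)
$s{\left(z,B \right)} = 2$ ($s{\left(z,B \right)} = 4 - 2 = 2$)
$I = -26$ ($I = -2 - 24 = -26$)
$- 5 \left(\frac{I}{283} - \frac{175}{s{\left(0,3 \right)}}\right) = - 5 \left(- \frac{26}{283} - \frac{175}{2}\right) = \left(-5\right) \left(- \frac{49577}{566}\right) = \frac{247885}{566}$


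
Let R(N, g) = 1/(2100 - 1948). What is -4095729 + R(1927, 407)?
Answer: -622550807/152 ≈ -4.0957e+6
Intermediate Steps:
R(N, g) = 1/152
-4095729 + R(1927, 407) = -4095729 + 1/152 = -622550807/152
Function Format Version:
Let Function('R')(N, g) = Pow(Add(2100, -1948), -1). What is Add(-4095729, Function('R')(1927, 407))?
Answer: Rational(-622550807, 152) ≈ -4.0957e+6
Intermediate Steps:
Function('R')(N, g) = Rational(1, 152) (Function('R')(N, g) = Pow(152, -1) = Rational(1, 152))
Add(-4095729, Function('R')(1927, 407)) = Add(-4095729, Rational(1, 152)) = Rational(-622550807, 152)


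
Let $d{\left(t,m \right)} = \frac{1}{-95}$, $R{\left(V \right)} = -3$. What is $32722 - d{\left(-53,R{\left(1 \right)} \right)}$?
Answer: $\frac{3108591}{95} \approx 32722.0$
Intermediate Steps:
$d{\left(t,m \right)} = - \frac{1}{95}$
$32722 - d{\left(-53,R{\left(1 \right)} \right)} = 32722 - - \frac{1}{95} = 32722 + \frac{1}{95} = \frac{3108591}{95}$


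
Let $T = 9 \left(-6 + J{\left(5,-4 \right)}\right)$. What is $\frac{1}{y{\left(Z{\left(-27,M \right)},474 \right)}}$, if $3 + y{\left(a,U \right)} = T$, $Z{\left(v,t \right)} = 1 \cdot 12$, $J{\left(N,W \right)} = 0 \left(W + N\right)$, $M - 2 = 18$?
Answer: $- \frac{1}{57} \approx -0.017544$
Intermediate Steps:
$M = 20$ ($M = 2 + 18 = 20$)
$J{\left(N,W \right)} = 0$ ($J{\left(N,W \right)} = 0 \left(N + W\right) = 0$)
$Z{\left(v,t \right)} = 12$
$T = -54$ ($T = 9 \left(-6 + 0\right) = 9 \left(-6\right) = -54$)
$y{\left(a,U \right)} = -57$ ($y{\left(a,U \right)} = -3 - 54 = -57$)
$\frac{1}{y{\left(Z{\left(-27,M \right)},474 \right)}} = \frac{1}{-57} = - \frac{1}{57}$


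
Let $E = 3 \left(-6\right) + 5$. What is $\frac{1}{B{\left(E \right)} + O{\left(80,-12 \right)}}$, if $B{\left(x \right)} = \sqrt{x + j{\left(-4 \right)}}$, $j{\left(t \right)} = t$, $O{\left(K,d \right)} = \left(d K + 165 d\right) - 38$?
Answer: $- \frac{2978}{8868501} - \frac{i \sqrt{17}}{8868501} \approx -0.0003358 - 4.6492 \cdot 10^{-7} i$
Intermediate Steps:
$O{\left(K,d \right)} = -38 + 165 d + K d$ ($O{\left(K,d \right)} = \left(K d + 165 d\right) - 38 = \left(165 d + K d\right) - 38 = -38 + 165 d + K d$)
$E = -13$ ($E = -18 + 5 = -13$)
$B{\left(x \right)} = \sqrt{-4 + x}$ ($B{\left(x \right)} = \sqrt{x - 4} = \sqrt{-4 + x}$)
$\frac{1}{B{\left(E \right)} + O{\left(80,-12 \right)}} = \frac{1}{\sqrt{-4 - 13} + \left(-38 + 165 \left(-12\right) + 80 \left(-12\right)\right)} = \frac{1}{\sqrt{-17} - 2978} = \frac{1}{i \sqrt{17} - 2978} = \frac{1}{-2978 + i \sqrt{17}}$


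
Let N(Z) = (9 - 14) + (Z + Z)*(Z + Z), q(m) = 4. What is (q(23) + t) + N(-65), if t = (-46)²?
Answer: 19015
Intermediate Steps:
t = 2116
N(Z) = -5 + 4*Z² (N(Z) = -5 + (2*Z)*(2*Z) = -5 + 4*Z²)
(q(23) + t) + N(-65) = (4 + 2116) + (-5 + 4*(-65)²) = 2120 + (-5 + 4*4225) = 2120 + (-5 + 16900) = 2120 + 16895 = 19015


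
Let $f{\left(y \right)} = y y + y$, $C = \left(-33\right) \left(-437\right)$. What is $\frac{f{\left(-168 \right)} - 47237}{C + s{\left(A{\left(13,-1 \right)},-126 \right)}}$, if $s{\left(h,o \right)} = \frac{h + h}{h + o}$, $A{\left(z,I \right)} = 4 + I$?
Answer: $- \frac{786421}{591259} \approx -1.3301$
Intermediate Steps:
$C = 14421$
$f{\left(y \right)} = y + y^{2}$ ($f{\left(y \right)} = y^{2} + y = y + y^{2}$)
$s{\left(h,o \right)} = \frac{2 h}{h + o}$
$\frac{f{\left(-168 \right)} - 47237}{C + s{\left(A{\left(13,-1 \right)},-126 \right)}} = \frac{- 168 \left(1 - 168\right) - 47237}{14421 + \frac{2 \left(4 - 1\right)}{\left(4 - 1\right) - 126}} = \frac{\left(-168\right) \left(-167\right) - 47237}{14421 + 2 \cdot 3 \frac{1}{3 - 126}} = \frac{28056 - 47237}{14421 + 2 \cdot 3 \frac{1}{-123}} = - \frac{19181}{14421 + 2 \cdot 3 \left(- \frac{1}{123}\right)} = - \frac{19181}{14421 - \frac{2}{41}} = - \frac{19181}{\frac{591259}{41}} = \left(-19181\right) \frac{41}{591259} = - \frac{786421}{591259}$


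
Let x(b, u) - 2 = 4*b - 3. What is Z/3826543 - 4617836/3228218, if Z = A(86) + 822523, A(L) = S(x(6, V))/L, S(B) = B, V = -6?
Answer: -92235390707665/75882192083726 ≈ -1.2155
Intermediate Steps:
x(b, u) = -1 + 4*b (x(b, u) = 2 + (4*b - 3) = 2 + (-3 + 4*b) = -1 + 4*b)
A(L) = 23/L (A(L) = (-1 + 4*6)/L = (-1 + 24)/L = 23/L)
Z = 70737001/86 (Z = 23/86 + 822523 = 70737001/86 ≈ 8.2252e+5)
Z/3826543 - 4617836/3228218 = (70737001/86)/3826543 - 4617836/3228218 = (70737001/86)*(1/3826543) - 4617836*1/3228218 = 70737001/329082698 - 2308918/1614109 = -92235390707665/75882192083726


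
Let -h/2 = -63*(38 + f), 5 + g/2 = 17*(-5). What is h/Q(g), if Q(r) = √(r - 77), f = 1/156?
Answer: -124509*I*√257/6682 ≈ -298.72*I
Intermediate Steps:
g = -180 (g = -10 + 2*(17*(-5)) = -10 + 2*(-85) = -10 - 170 = -180)
f = 1/156 ≈ 0.0064103
h = 124509/26 (h = -(-126)*(38 + 1/156) = -(-126)*5929/156 = -2*(-124509/52) = 124509/26 ≈ 4788.8)
Q(r) = √(-77 + r)
h/Q(g) = 124509/(26*(√(-77 - 180))) = 124509/(26*(√(-257))) = 124509/(26*((I*√257))) = 124509*(-I*√257/257)/26 = -124509*I*√257/6682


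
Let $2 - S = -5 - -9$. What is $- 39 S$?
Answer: $78$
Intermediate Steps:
$S = -2$ ($S = 2 - \left(-5 - -9\right) = 2 - \left(-5 + 9\right) = 2 - 4 = -2$)
$- 39 S = \left(-39\right) \left(-2\right) = 78$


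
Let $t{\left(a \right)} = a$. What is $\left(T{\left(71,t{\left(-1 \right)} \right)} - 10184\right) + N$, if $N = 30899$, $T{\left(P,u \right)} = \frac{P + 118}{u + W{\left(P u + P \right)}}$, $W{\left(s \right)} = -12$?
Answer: $\frac{269106}{13} \approx 20700.0$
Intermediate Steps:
$T{\left(P,u \right)} = \frac{118 + P}{-12 + u}$ ($T{\left(P,u \right)} = \frac{P + 118}{u - 12} = \frac{118 + P}{-12 + u}$)
$\left(T{\left(71,t{\left(-1 \right)} \right)} - 10184\right) + N = \left(\frac{118 + 71}{-12 - 1} - 10184\right) + 30899 = \left(\frac{1}{-13} \cdot 189 - 10184\right) + 30899 = \left(\left(- \frac{1}{13}\right) 189 - 10184\right) + 30899 = \left(- \frac{189}{13} - 10184\right) + 30899 = - \frac{132581}{13} + 30899 = \frac{269106}{13}$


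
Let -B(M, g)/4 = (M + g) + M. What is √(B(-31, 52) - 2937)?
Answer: I*√2897 ≈ 53.824*I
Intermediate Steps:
B(M, g) = -8*M - 4*g (B(M, g) = -4*((M + g) + M) = -4*(g + 2*M) = -8*M - 4*g)
√(B(-31, 52) - 2937) = √((-8*(-31) - 4*52) - 2937) = √((248 - 208) - 2937) = √(40 - 2937) = √(-2897) = I*√2897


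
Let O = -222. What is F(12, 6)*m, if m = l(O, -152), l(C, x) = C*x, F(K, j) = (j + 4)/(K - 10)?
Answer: 168720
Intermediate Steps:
F(K, j) = (4 + j)/(-10 + K)
m = 33744 (m = -222*(-152) = 33744)
F(12, 6)*m = ((4 + 6)/(-10 + 12))*33744 = (10/2)*33744 = ((½)*10)*33744 = 5*33744 = 168720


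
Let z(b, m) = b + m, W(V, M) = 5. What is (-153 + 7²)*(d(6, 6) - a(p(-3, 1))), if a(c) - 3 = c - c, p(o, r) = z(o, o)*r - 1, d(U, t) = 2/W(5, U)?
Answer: 1352/5 ≈ 270.40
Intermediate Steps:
d(U, t) = ⅖ (d(U, t) = 2/5 = 2*(⅕) = ⅖)
p(o, r) = -1 + 2*o*r (p(o, r) = (o + o)*r - 1 = (2*o)*r - 1 = 2*o*r - 1 = -1 + 2*o*r)
a(c) = 3 (a(c) = 3 + (c - c) = 3 + 0 = 3)
(-153 + 7²)*(d(6, 6) - a(p(-3, 1))) = (-153 + 7²)*(⅖ - 1*3) = (-153 + 49)*(⅖ - 3) = -104*(-13/5) = 1352/5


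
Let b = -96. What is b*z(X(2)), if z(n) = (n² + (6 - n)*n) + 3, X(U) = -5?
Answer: 2592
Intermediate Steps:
z(n) = 3 + n² + n*(6 - n) (z(n) = (n² + n*(6 - n)) + 3 = 3 + n² + n*(6 - n))
b*z(X(2)) = -96*(3 + 6*(-5)) = -96*(3 - 30) = -96*(-27) = 2592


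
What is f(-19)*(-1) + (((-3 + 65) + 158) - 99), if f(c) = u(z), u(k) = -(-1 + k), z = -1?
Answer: 119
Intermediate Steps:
u(k) = 1 - k
f(c) = 2 (f(c) = 1 - 1*(-1) = 1 + 1 = 2)
f(-19)*(-1) + (((-3 + 65) + 158) - 99) = 2*(-1) + (((-3 + 65) + 158) - 99) = -2 + ((62 + 158) - 99) = -2 + (220 - 99) = -2 + 121 = 119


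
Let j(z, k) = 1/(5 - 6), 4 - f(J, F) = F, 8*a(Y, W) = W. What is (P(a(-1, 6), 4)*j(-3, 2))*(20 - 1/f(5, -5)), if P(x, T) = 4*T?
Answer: -2864/9 ≈ -318.22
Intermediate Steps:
a(Y, W) = W/8
f(J, F) = 4 - F
j(z, k) = -1 (j(z, k) = 1/(-1) = -1)
(P(a(-1, 6), 4)*j(-3, 2))*(20 - 1/f(5, -5)) = ((4*4)*(-1))*(20 - 1/(4 - 1*(-5))) = (16*(-1))*(20 - 1/(4 + 5)) = -16*(20 - 1/9) = -16*179/9 = -2864/9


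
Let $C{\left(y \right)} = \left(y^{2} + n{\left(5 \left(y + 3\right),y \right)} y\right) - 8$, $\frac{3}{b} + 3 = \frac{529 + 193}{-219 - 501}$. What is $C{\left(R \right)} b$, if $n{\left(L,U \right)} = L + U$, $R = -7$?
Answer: $- \frac{248400}{1441} \approx -172.38$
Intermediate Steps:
$b = - \frac{1080}{1441}$ ($b = \frac{3}{-3 + \frac{529 + 193}{-219 - 501}} = \frac{3}{-3 + \frac{722}{-720}} = \frac{3}{-3 + 722 \left(- \frac{1}{720}\right)} = \frac{3}{-3 - \frac{361}{360}} = \frac{3}{- \frac{1441}{360}} = 3 \left(- \frac{360}{1441}\right) = - \frac{1080}{1441} \approx -0.74948$)
$C{\left(y \right)} = -8 + y^{2} + y \left(15 + 6 y\right)$ ($C{\left(y \right)} = \left(y^{2} + \left(5 \left(y + 3\right) + y\right) y\right) - 8 = \left(y^{2} + \left(5 \left(3 + y\right) + y\right) y\right) - 8 = \left(y^{2} + \left(\left(15 + 5 y\right) + y\right) y\right) - 8 = \left(y^{2} + \left(15 + 6 y\right) y\right) - 8 = \left(y^{2} + y \left(15 + 6 y\right)\right) - 8 = -8 + y^{2} + y \left(15 + 6 y\right)$)
$C{\left(R \right)} b = \left(-8 + 7 \left(-7\right)^{2} + 15 \left(-7\right)\right) \left(- \frac{1080}{1441}\right) = \left(-8 + 7 \cdot 49 - 105\right) \left(- \frac{1080}{1441}\right) = \left(-8 + 343 - 105\right) \left(- \frac{1080}{1441}\right) = 230 \left(- \frac{1080}{1441}\right) = - \frac{248400}{1441}$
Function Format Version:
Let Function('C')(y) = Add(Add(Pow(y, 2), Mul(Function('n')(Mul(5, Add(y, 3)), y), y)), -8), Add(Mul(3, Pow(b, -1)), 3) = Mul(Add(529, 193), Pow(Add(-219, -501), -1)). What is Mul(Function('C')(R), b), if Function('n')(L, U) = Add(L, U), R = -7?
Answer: Rational(-248400, 1441) ≈ -172.38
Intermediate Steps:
b = Rational(-1080, 1441) (b = Mul(3, Pow(Add(-3, Mul(Add(529, 193), Pow(Add(-219, -501), -1))), -1)) = Mul(3, Pow(Add(-3, Mul(722, Pow(-720, -1))), -1)) = Mul(3, Pow(Add(-3, Mul(722, Rational(-1, 720))), -1)) = Mul(3, Pow(Add(-3, Rational(-361, 360)), -1)) = Mul(3, Pow(Rational(-1441, 360), -1)) = Mul(3, Rational(-360, 1441)) = Rational(-1080, 1441) ≈ -0.74948)
Function('C')(y) = Add(-8, Pow(y, 2), Mul(y, Add(15, Mul(6, y)))) (Function('C')(y) = Add(Add(Pow(y, 2), Mul(Add(Mul(5, Add(y, 3)), y), y)), -8) = Add(Add(Pow(y, 2), Mul(Add(Mul(5, Add(3, y)), y), y)), -8) = Add(Add(Pow(y, 2), Mul(Add(Add(15, Mul(5, y)), y), y)), -8) = Add(Add(Pow(y, 2), Mul(Add(15, Mul(6, y)), y)), -8) = Add(Add(Pow(y, 2), Mul(y, Add(15, Mul(6, y)))), -8) = Add(-8, Pow(y, 2), Mul(y, Add(15, Mul(6, y)))))
Mul(Function('C')(R), b) = Mul(Add(-8, Mul(7, Pow(-7, 2)), Mul(15, -7)), Rational(-1080, 1441)) = Mul(Add(-8, Mul(7, 49), -105), Rational(-1080, 1441)) = Mul(Add(-8, 343, -105), Rational(-1080, 1441)) = Mul(230, Rational(-1080, 1441)) = Rational(-248400, 1441)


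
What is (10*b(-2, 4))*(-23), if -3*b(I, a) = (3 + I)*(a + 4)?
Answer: 1840/3 ≈ 613.33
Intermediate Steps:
b(I, a) = -(3 + I)*(4 + a)/3 (b(I, a) = -(3 + I)*(a + 4)/3 = -(3 + I)*(4 + a)/3)
(10*b(-2, 4))*(-23) = (10*(-4 - 1*4 - 4/3*(-2) - ⅓*(-2)*4))*(-23) = (10*(-4 - 4 + 8/3 + 8/3))*(-23) = (10*(-8/3))*(-23) = -80/3*(-23) = 1840/3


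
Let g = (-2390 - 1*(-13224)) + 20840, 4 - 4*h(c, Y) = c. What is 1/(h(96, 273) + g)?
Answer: 1/31651 ≈ 3.1595e-5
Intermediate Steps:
h(c, Y) = 1 - c/4
g = 31674 (g = (-2390 + 13224) + 20840 = 10834 + 20840 = 31674)
1/(h(96, 273) + g) = 1/((1 - ¼*96) + 31674) = 1/((1 - 24) + 31674) = 1/(-23 + 31674) = 1/31651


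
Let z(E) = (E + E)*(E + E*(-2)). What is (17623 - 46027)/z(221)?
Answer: 14202/48841 ≈ 0.29078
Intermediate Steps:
z(E) = -2*E**2 (z(E) = (2*E)*(E - 2*E) = (2*E)*(-E) = -2*E**2)
(17623 - 46027)/z(221) = (17623 - 46027)/((-2*221**2)) = -28404/((-2*48841)) = -28404/(-97682) = -28404*(-1/97682) = 14202/48841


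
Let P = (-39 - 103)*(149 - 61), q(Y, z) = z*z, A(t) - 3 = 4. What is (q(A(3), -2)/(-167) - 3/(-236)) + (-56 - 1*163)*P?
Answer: 107855824645/39412 ≈ 2.7366e+6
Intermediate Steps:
A(t) = 7 (A(t) = 3 + 4 = 7)
q(Y, z) = z²
P = -12496 (P = -142*88 = -12496)
(q(A(3), -2)/(-167) - 3/(-236)) + (-56 - 1*163)*P = ((-2)²/(-167) - 3/(-236)) + (-56 - 1*163)*(-12496) = (4*(-1/167) - 3*(-1/236)) + (-56 - 163)*(-12496) = (-4/167 + 3/236) - 219*(-12496) = -443/39412 + 2736624 = 107855824645/39412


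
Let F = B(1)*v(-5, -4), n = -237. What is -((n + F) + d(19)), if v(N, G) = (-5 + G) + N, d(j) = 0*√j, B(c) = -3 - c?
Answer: 181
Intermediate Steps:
d(j) = 0
v(N, G) = -5 + G + N
F = 56 (F = (-3 - 1*1)*(-5 - 4 - 5) = (-3 - 1)*(-14) = -4*(-14) = 56)
-((n + F) + d(19)) = -((-237 + 56) + 0) = -(-181 + 0) = -1*(-181) = 181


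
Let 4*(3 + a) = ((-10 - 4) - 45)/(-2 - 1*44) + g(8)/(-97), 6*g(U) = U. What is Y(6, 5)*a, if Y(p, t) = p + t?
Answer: -1580117/53544 ≈ -29.511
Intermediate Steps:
g(U) = U/6
a = -143647/53544 (a = -3 + (((-10 - 4) - 45)/(-2 - 1*44) + ((⅙)*8)/(-97))/4 = -3 + ((-14 - 45)/(-2 - 44) + (4/3)*(-1/97))/4 = -3 + (-59/(-46) - 4/291)/4 = -3 + (-59*(-1/46) - 4/291)/4 = -3 + (59/46 - 4/291)/4 = -3 + (¼)*(16985/13386) = -3 + 16985/53544 = -143647/53544 ≈ -2.6828)
Y(6, 5)*a = (6 + 5)*(-143647/53544) = 11*(-143647/53544) = -1580117/53544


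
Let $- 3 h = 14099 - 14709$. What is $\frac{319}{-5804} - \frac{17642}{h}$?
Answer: $- \frac{153688547}{1770220} \approx -86.819$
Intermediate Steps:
$h = \frac{610}{3}$ ($h = - \frac{14099 - 14709}{3} = \left(- \frac{1}{3}\right) \left(-610\right) = \frac{610}{3} \approx 203.33$)
$\frac{319}{-5804} - \frac{17642}{h} = \frac{319}{-5804} - \frac{17642}{\frac{610}{3}} = 319 \left(- \frac{1}{5804}\right) - \frac{26463}{305} = - \frac{319}{5804} - \frac{26463}{305} = - \frac{153688547}{1770220}$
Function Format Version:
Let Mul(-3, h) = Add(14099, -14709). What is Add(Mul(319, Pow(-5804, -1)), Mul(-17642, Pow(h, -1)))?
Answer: Rational(-153688547, 1770220) ≈ -86.819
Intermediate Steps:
h = Rational(610, 3) (h = Mul(Rational(-1, 3), Add(14099, -14709)) = Mul(Rational(-1, 3), -610) = Rational(610, 3) ≈ 203.33)
Add(Mul(319, Pow(-5804, -1)), Mul(-17642, Pow(h, -1))) = Add(Mul(319, Pow(-5804, -1)), Mul(-17642, Pow(Rational(610, 3), -1))) = Add(Mul(319, Rational(-1, 5804)), Mul(-17642, Rational(3, 610))) = Add(Rational(-319, 5804), Rational(-26463, 305)) = Rational(-153688547, 1770220)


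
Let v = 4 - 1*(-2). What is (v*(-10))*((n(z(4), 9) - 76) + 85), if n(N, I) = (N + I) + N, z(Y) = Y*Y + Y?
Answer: -3480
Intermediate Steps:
z(Y) = Y + Y² (z(Y) = Y² + Y = Y + Y²)
n(N, I) = I + 2*N (n(N, I) = (I + N) + N = I + 2*N)
v = 6 (v = 4 + 2 = 6)
(v*(-10))*((n(z(4), 9) - 76) + 85) = (6*(-10))*(((9 + 2*(4*(1 + 4))) - 76) + 85) = -60*(((9 + 2*(4*5)) - 76) + 85) = -60*(((9 + 2*20) - 76) + 85) = -60*(((9 + 40) - 76) + 85) = -60*((49 - 76) + 85) = -60*(-27 + 85) = -60*58 = -3480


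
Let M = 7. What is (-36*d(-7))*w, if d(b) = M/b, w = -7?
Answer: -252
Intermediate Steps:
d(b) = 7/b
(-36*d(-7))*w = -252/(-7)*(-7) = -252*(-1)/7*(-7) = -36*(-1)*(-7) = 36*(-7) = -252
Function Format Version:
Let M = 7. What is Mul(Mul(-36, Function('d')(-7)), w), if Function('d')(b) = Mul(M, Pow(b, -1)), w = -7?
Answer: -252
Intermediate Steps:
Function('d')(b) = Mul(7, Pow(b, -1))
Mul(Mul(-36, Function('d')(-7)), w) = Mul(Mul(-36, Mul(7, Pow(-7, -1))), -7) = Mul(Mul(-36, Mul(7, Rational(-1, 7))), -7) = Mul(Mul(-36, -1), -7) = Mul(36, -7) = -252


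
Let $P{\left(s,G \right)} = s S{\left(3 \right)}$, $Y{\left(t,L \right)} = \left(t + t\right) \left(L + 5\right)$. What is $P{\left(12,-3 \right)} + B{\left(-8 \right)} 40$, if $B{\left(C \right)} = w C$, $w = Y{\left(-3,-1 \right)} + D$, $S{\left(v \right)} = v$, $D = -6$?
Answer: $9636$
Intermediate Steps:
$Y{\left(t,L \right)} = 2 t \left(5 + L\right)$
$P{\left(s,G \right)} = 3 s$ ($P{\left(s,G \right)} = s 3 = 3 s$)
$w = -30$ ($w = 2 \left(-3\right) \left(5 - 1\right) - 6 = 2 \left(-3\right) 4 - 6 = -24 - 6 = -30$)
$B{\left(C \right)} = - 30 C$
$P{\left(12,-3 \right)} + B{\left(-8 \right)} 40 = 3 \cdot 12 + \left(-30\right) \left(-8\right) 40 = 36 + 240 \cdot 40 = 36 + 9600 = 9636$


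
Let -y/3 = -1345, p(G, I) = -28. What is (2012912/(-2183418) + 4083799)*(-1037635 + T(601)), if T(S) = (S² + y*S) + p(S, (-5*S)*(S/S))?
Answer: 7795696431682668055/1091709 ≈ 7.1408e+12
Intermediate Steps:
y = 4035 (y = -3*(-1345) = 4035)
T(S) = -28 + S² + 4035*S (T(S) = (S² + 4035*S) - 28 = -28 + S² + 4035*S)
(2012912/(-2183418) + 4083799)*(-1037635 + T(601)) = (2012912/(-2183418) + 4083799)*(-1037635 + (-28 + 601² + 4035*601)) = (2012912*(-1/2183418) + 4083799)*(-1037635 + (-28 + 361201 + 2425035)) = (-1006456/1091709 + 4083799)*(-1037635 + 2786208) = (4458319116035/1091709)*1748573 = 7795696431682668055/1091709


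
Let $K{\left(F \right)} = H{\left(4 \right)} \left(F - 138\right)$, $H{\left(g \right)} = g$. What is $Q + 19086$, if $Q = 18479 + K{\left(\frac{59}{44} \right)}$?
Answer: $\frac{407202}{11} \approx 37018.0$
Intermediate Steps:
$K{\left(F \right)} = -552 + 4 F$ ($K{\left(F \right)} = 4 \left(F - 138\right) = 4 \left(-138 + F\right) = -552 + 4 F$)
$Q = \frac{197256}{11}$ ($Q = 18479 - \left(552 - 4 \cdot \frac{59}{44}\right) = 18479 - \left(552 - 4 \cdot 59 \cdot \frac{1}{44}\right) = 18479 + \left(-552 + 4 \cdot \frac{59}{44}\right) = 18479 + \left(-552 + \frac{59}{11}\right) = 18479 - \frac{6013}{11} = \frac{197256}{11} \approx 17932.0$)
$Q + 19086 = \frac{197256}{11} + 19086 = \frac{407202}{11}$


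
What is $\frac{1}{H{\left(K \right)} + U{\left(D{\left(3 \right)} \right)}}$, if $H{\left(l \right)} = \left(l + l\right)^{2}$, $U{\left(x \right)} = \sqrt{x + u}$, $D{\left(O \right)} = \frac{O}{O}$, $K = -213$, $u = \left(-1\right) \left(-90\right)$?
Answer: $\frac{181476}{32933538485} - \frac{\sqrt{91}}{32933538485} \approx 5.5101 \cdot 10^{-6}$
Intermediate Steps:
$u = 90$
$D{\left(O \right)} = 1$
$U{\left(x \right)} = \sqrt{90 + x}$ ($U{\left(x \right)} = \sqrt{x + 90} = \sqrt{90 + x}$)
$H{\left(l \right)} = 4 l^{2}$ ($H{\left(l \right)} = \left(2 l\right)^{2} = 4 l^{2}$)
$\frac{1}{H{\left(K \right)} + U{\left(D{\left(3 \right)} \right)}} = \frac{1}{4 \left(-213\right)^{2} + \sqrt{90 + 1}} = \frac{1}{4 \cdot 45369 + \sqrt{91}} = \frac{1}{181476 + \sqrt{91}}$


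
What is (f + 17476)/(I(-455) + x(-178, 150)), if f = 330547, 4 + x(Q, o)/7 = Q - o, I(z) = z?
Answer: -348023/2779 ≈ -125.23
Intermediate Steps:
x(Q, o) = -28 - 7*o + 7*Q (x(Q, o) = -28 + 7*(Q - o) = -28 + (-7*o + 7*Q) = -28 - 7*o + 7*Q)
(f + 17476)/(I(-455) + x(-178, 150)) = (330547 + 17476)/(-455 + (-28 - 7*150 + 7*(-178))) = 348023/(-455 + (-28 - 1050 - 1246)) = 348023/(-455 - 2324) = 348023/(-2779) = 348023*(-1/2779) = -348023/2779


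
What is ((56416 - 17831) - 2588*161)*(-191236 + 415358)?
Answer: -84736718126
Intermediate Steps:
((56416 - 17831) - 2588*161)*(-191236 + 415358) = (38585 - 416668)*224122 = -378083*224122 = -84736718126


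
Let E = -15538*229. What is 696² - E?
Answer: 4042618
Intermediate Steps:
E = -3558202
696² - E = 696² - 1*(-3558202) = 484416 + 3558202 = 4042618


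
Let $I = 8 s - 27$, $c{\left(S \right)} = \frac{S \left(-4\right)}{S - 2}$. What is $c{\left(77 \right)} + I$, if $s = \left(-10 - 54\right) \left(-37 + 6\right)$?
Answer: $\frac{1188067}{75} \approx 15841.0$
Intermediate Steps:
$s = 1984$ ($s = \left(-64\right) \left(-31\right) = 1984$)
$c{\left(S \right)} = - \frac{4 S}{-2 + S}$ ($c{\left(S \right)} = \frac{\left(-4\right) S}{-2 + S} = - \frac{4 S}{-2 + S}$)
$I = 15845$ ($I = 8 \cdot 1984 - 27 = 15872 - 27 = 15845$)
$c{\left(77 \right)} + I = \left(-4\right) 77 \frac{1}{-2 + 77} + 15845 = \left(-4\right) 77 \cdot \frac{1}{75} + 15845 = - \frac{308}{75} + 15845 = \frac{1188067}{75}$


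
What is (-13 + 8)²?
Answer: 25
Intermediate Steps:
(-13 + 8)² = (-5)² = 25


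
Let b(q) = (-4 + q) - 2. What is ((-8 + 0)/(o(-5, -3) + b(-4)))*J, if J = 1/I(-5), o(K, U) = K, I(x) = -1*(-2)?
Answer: 4/15 ≈ 0.26667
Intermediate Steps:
b(q) = -6 + q
I(x) = 2
J = 1/2 ≈ 0.50000
((-8 + 0)/(o(-5, -3) + b(-4)))*J = ((-8 + 0)/(-5 + (-6 - 4)))*(1/2) = -8/(-5 - 10)*(1/2) = -8/(-15)*(1/2) = -8*(-1/15)*(1/2) = (8/15)*(1/2) = 4/15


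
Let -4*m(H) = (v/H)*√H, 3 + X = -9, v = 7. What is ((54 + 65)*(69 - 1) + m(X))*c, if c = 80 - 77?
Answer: 24276 + 7*I*√3/8 ≈ 24276.0 + 1.5155*I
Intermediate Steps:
X = -12 (X = -3 - 9 = -12)
c = 3
m(H) = -7/(4*√H) (m(H) = -7/H*√H/4 = -7/(4*√H))
((54 + 65)*(69 - 1) + m(X))*c = ((54 + 65)*(69 - 1) - (-7)*I*√3/24)*3 = (119*68 - (-7)*I*√3/24)*3 = (8092 + 7*I*√3/24)*3 = 24276 + 7*I*√3/8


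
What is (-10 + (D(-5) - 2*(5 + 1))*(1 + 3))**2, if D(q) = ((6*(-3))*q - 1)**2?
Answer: 1000203876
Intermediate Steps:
D(q) = (-1 - 18*q)**2 (D(q) = (-18*q - 1)**2 = (-1 - 18*q)**2)
(-10 + (D(-5) - 2*(5 + 1))*(1 + 3))**2 = (-10 + ((1 + 18*(-5))**2 - 2*(5 + 1))*(1 + 3))**2 = (-10 + ((1 - 90)**2 - 2*6)*4)**2 = (-10 + ((-89)**2 - 12)*4)**2 = (-10 + (7921 - 12)*4)**2 = (-10 + 7909*4)**2 = (-10 + 31636)**2 = 31626**2 = 1000203876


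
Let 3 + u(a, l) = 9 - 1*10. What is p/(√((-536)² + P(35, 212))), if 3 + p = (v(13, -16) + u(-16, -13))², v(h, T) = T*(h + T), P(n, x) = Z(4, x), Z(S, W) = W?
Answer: 1933*√71877/143754 ≈ 3.6050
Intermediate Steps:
u(a, l) = -4 (u(a, l) = -3 + (9 - 1*10) = -3 + (9 - 10) = -3 - 1 = -4)
P(n, x) = x
v(h, T) = T*(T + h)
p = 1933 (p = -3 + (-16*(-16 + 13) - 4)² = -3 + (-16*(-3) - 4)² = -3 + (48 - 4)² = -3 + 44² = -3 + 1936 = 1933)
p/(√((-536)² + P(35, 212))) = 1933/(√((-536)² + 212)) = 1933/(√(287296 + 212)) = 1933/(√287508) = 1933/((2*√71877)) = 1933*(√71877/143754) = 1933*√71877/143754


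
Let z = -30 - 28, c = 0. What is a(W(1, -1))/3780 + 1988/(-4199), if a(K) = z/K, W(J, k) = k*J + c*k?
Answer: -3635549/7936110 ≈ -0.45810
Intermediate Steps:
z = -58
W(J, k) = J*k (W(J, k) = k*J + 0*k = J*k + 0 = J*k)
a(K) = -58/K
a(W(1, -1))/3780 + 1988/(-4199) = -58/(1*(-1))/3780 + 1988/(-4199) = -58/(-1)*(1/3780) + 1988*(-1/4199) = -58*(-1)*(1/3780) - 1988/4199 = 58*(1/3780) - 1988/4199 = 29/1890 - 1988/4199 = -3635549/7936110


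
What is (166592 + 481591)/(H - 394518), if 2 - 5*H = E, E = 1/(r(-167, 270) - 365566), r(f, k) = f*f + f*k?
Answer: -248103062361/151008318199 ≈ -1.6430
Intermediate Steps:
r(f, k) = f**2 + f*k
E = -1/382767 (E = 1/(-167*(-167 + 270) - 365566) = 1/(-167*103 - 365566) = 1/(-17201 - 365566) = 1/(-382767) = -1/382767 ≈ -2.6126e-6)
H = 153107/382767 (H = 2/5 - 1/5*(-1/382767) = 2/5 + 1/1913835 = 153107/382767 ≈ 0.40000)
(166592 + 481591)/(H - 394518) = (166592 + 481591)/(153107/382767 - 394518) = 648183/(-151008318199/382767) = 648183*(-382767/151008318199) = -248103062361/151008318199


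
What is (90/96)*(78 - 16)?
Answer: 465/8 ≈ 58.125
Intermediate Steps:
(90/96)*(78 - 16) = (90*(1/96))*62 = (15/16)*62 = 465/8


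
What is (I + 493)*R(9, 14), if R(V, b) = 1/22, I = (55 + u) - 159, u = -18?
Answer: 371/22 ≈ 16.864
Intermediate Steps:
I = -122 (I = (55 - 18) - 159 = 37 - 159 = -122)
R(V, b) = 1/22
(I + 493)*R(9, 14) = (-122 + 493)*(1/22) = 371*(1/22) = 371/22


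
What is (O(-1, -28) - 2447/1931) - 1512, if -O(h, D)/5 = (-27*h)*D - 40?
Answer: 4763261/1931 ≈ 2466.7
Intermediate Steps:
O(h, D) = 200 + 135*D*h (O(h, D) = -5*((-27*h)*D - 40) = -5*(-27*D*h - 40) = -5*(-40 - 27*D*h) = 200 + 135*D*h)
(O(-1, -28) - 2447/1931) - 1512 = ((200 + 135*(-28)*(-1)) - 2447/1931) - 1512 = ((200 + 3780) - 2447*1/1931) - 1512 = (3980 - 2447/1931) - 1512 = 7682933/1931 - 1512 = 4763261/1931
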